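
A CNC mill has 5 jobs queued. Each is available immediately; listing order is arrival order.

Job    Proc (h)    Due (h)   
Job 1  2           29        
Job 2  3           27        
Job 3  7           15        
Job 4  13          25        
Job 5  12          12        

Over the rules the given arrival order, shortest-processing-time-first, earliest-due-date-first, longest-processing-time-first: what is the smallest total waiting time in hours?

43

FIFO (arrival order): Job 1 Job 2 Job 3 Job 4 Job 5.
Job 1: waits 0, runs 0→2
Job 2: waits 2, runs 2→5
Job 3: waits 5, runs 5→12
Job 4: waits 12, runs 12→25
Job 5: waits 25, runs 25→37
Sum = 0+2+5+12+25 = 44.
SPT (increasing processing time): Job 1 Job 2 Job 3 Job 5 Job 4.
Job 1: waits 0, runs 0→2
Job 2: waits 2, runs 2→5
Job 3: waits 5, runs 5→12
Job 5: waits 12, runs 12→24
Job 4: waits 24, runs 24→37
Sum = 0+2+5+12+24 = 43.
EDD (increasing due date): Job 5 Job 3 Job 4 Job 2 Job 1.
Job 5: waits 0, runs 0→12
Job 3: waits 12, runs 12→19
Job 4: waits 19, runs 19→32
Job 2: waits 32, runs 32→35
Job 1: waits 35, runs 35→37
Sum = 0+12+19+32+35 = 98.
LPT (decreasing processing time): Job 4 Job 5 Job 3 Job 2 Job 1.
Job 4: waits 0, runs 0→13
Job 5: waits 13, runs 13→25
Job 3: waits 25, runs 25→32
Job 2: waits 32, runs 32→35
Job 1: waits 35, runs 35→37
Sum = 0+13+25+32+35 = 105.
FIFO 44, SPT 43, EDD 98, LPT 105 → minimum 43.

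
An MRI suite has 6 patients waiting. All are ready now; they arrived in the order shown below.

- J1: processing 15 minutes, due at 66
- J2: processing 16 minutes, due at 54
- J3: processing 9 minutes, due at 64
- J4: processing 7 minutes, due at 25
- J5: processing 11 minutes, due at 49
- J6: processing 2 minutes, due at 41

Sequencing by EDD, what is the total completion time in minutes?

177

EDD (increasing due date): J4 J6 J5 J2 J3 J1.
J4: 0→7
J6: 7→9
J5: 9→20
J2: 20→36
J3: 36→45
J1: 45→60
Sum = 7+9+20+36+45+60 = 177.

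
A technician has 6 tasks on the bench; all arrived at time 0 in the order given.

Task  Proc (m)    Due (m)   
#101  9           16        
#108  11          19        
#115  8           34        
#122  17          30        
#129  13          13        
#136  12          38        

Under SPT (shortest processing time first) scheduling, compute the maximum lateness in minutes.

40

SPT (increasing processing time): #115 #101 #108 #136 #129 #122.
#115: 0→8, due 34, lateness -26
#101: 8→17, due 16, lateness 1
#108: 17→28, due 19, lateness 9
#136: 28→40, due 38, lateness 2
#129: 40→53, due 13, lateness 40
#122: 53→70, due 30, lateness 40
Maximum = 40.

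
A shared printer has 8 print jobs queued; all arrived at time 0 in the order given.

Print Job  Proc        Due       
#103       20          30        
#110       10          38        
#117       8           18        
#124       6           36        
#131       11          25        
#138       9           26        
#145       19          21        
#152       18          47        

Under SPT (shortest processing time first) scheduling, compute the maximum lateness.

71

SPT (increasing processing time): #124 #117 #138 #110 #131 #152 #145 #103.
#124: 0→6, due 36, lateness -30
#117: 6→14, due 18, lateness -4
#138: 14→23, due 26, lateness -3
#110: 23→33, due 38, lateness -5
#131: 33→44, due 25, lateness 19
#152: 44→62, due 47, lateness 15
#145: 62→81, due 21, lateness 60
#103: 81→101, due 30, lateness 71
Maximum = 71.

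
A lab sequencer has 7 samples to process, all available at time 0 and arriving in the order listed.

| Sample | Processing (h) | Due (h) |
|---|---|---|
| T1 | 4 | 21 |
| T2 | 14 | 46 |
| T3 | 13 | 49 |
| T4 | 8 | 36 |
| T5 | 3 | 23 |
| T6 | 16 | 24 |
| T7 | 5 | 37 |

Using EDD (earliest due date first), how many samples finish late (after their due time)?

EDD (increasing due date): T1 T5 T6 T4 T7 T2 T3.
T1: 0→4, due 21, tardiness 0
T5: 4→7, due 23, tardiness 0
T6: 7→23, due 24, tardiness 0
T4: 23→31, due 36, tardiness 0
T7: 31→36, due 37, tardiness 0
T2: 36→50, due 46, tardiness 4
T3: 50→63, due 49, tardiness 14
Late samples: 2.

2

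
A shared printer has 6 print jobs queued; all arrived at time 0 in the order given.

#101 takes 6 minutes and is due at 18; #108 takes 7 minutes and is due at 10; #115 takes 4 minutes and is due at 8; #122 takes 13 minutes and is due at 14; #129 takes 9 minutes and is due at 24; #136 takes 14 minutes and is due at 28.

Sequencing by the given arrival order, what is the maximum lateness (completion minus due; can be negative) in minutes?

FIFO (arrival order): #101 #108 #115 #122 #129 #136.
#101: 0→6, due 18, lateness -12
#108: 6→13, due 10, lateness 3
#115: 13→17, due 8, lateness 9
#122: 17→30, due 14, lateness 16
#129: 30→39, due 24, lateness 15
#136: 39→53, due 28, lateness 25
Maximum = 25.

25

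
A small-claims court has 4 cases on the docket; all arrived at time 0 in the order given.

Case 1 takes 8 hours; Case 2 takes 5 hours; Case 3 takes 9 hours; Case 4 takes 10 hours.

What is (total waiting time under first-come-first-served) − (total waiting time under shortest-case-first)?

FIFO (arrival order): Case 1 Case 2 Case 3 Case 4.
Case 1: waits 0, runs 0→8
Case 2: waits 8, runs 8→13
Case 3: waits 13, runs 13→22
Case 4: waits 22, runs 22→32
Sum = 0+8+13+22 = 43.
SPT (increasing processing time): Case 2 Case 1 Case 3 Case 4.
Case 2: waits 0, runs 0→5
Case 1: waits 5, runs 5→13
Case 3: waits 13, runs 13→22
Case 4: waits 22, runs 22→32
Sum = 0+5+13+22 = 40.
Difference = 43 − 40 = 3.

3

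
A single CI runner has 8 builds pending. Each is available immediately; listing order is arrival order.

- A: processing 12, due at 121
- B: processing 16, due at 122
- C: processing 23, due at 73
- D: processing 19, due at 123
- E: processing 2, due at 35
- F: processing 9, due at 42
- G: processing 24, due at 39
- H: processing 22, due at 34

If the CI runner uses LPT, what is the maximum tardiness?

92

LPT (decreasing processing time): G C H D B A F E.
G: 0→24, due 39, tardiness 0
C: 24→47, due 73, tardiness 0
H: 47→69, due 34, tardiness 35
D: 69→88, due 123, tardiness 0
B: 88→104, due 122, tardiness 0
A: 104→116, due 121, tardiness 0
F: 116→125, due 42, tardiness 83
E: 125→127, due 35, tardiness 92
Maximum = 92.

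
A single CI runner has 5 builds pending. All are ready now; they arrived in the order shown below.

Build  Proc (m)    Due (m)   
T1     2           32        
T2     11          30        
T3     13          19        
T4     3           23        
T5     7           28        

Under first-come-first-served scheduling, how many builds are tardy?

FIFO (arrival order): T1 T2 T3 T4 T5.
T1: 0→2, due 32, tardiness 0
T2: 2→13, due 30, tardiness 0
T3: 13→26, due 19, tardiness 7
T4: 26→29, due 23, tardiness 6
T5: 29→36, due 28, tardiness 8
Late builds: 3.

3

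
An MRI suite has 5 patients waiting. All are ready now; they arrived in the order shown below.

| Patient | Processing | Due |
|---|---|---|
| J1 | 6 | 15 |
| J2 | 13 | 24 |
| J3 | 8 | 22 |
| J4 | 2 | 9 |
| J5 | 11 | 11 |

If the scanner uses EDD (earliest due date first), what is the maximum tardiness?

16

EDD (increasing due date): J4 J5 J1 J3 J2.
J4: 0→2, due 9, tardiness 0
J5: 2→13, due 11, tardiness 2
J1: 13→19, due 15, tardiness 4
J3: 19→27, due 22, tardiness 5
J2: 27→40, due 24, tardiness 16
Maximum = 16.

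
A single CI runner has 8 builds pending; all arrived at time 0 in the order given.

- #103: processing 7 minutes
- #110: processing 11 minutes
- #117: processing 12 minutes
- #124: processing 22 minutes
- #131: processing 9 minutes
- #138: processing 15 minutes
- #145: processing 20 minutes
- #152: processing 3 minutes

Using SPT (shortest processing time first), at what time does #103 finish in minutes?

10

SPT (increasing processing time): #152 #103 #131 #110 #117 #138 #145 #124.
#152: 0→3
#103: 3→10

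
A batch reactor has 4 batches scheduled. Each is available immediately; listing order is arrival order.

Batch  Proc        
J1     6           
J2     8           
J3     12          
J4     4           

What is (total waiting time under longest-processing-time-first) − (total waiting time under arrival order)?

12

LPT (decreasing processing time): J3 J2 J1 J4.
J3: waits 0, runs 0→12
J2: waits 12, runs 12→20
J1: waits 20, runs 20→26
J4: waits 26, runs 26→30
Sum = 0+12+20+26 = 58.
FIFO (arrival order): J1 J2 J3 J4.
J1: waits 0, runs 0→6
J2: waits 6, runs 6→14
J3: waits 14, runs 14→26
J4: waits 26, runs 26→30
Sum = 0+6+14+26 = 46.
Difference = 58 − 46 = 12.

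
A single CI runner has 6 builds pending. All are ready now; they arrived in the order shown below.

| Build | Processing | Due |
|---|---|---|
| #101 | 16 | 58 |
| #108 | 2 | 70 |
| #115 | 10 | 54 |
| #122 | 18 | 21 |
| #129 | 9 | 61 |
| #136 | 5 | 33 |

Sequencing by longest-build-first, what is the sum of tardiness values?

LPT (decreasing processing time): #122 #101 #115 #129 #136 #108.
#122: 0→18, due 21, tardiness 0
#101: 18→34, due 58, tardiness 0
#115: 34→44, due 54, tardiness 0
#129: 44→53, due 61, tardiness 0
#136: 53→58, due 33, tardiness 25
#108: 58→60, due 70, tardiness 0
Sum = 0+0+0+0+25+0 = 25.

25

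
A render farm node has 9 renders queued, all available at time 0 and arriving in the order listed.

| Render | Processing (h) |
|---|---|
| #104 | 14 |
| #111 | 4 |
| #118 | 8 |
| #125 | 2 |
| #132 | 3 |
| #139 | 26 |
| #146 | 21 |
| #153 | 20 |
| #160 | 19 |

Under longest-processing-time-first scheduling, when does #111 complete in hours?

LPT (decreasing processing time): #139 #146 #153 #160 #104 #118 #111 #132 #125.
#139: 0→26
#146: 26→47
#153: 47→67
#160: 67→86
#104: 86→100
#118: 100→108
#111: 108→112

112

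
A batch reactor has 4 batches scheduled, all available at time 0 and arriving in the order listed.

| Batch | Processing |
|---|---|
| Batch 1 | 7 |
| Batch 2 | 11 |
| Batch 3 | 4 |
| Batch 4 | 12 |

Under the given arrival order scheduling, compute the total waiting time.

47

FIFO (arrival order): Batch 1 Batch 2 Batch 3 Batch 4.
Batch 1: waits 0, runs 0→7
Batch 2: waits 7, runs 7→18
Batch 3: waits 18, runs 18→22
Batch 4: waits 22, runs 22→34
Sum = 0+7+18+22 = 47.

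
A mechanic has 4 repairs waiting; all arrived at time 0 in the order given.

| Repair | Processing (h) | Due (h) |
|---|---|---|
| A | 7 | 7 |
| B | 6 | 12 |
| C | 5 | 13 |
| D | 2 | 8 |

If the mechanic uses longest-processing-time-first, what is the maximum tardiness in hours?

12

LPT (decreasing processing time): A B C D.
A: 0→7, due 7, tardiness 0
B: 7→13, due 12, tardiness 1
C: 13→18, due 13, tardiness 5
D: 18→20, due 8, tardiness 12
Maximum = 12.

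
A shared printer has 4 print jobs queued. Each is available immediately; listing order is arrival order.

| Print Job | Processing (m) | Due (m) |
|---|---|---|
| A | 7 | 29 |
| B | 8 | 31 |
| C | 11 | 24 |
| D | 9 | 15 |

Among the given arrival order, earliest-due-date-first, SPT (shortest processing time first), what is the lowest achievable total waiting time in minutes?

46

FIFO (arrival order): A B C D.
A: waits 0, runs 0→7
B: waits 7, runs 7→15
C: waits 15, runs 15→26
D: waits 26, runs 26→35
Sum = 0+7+15+26 = 48.
EDD (increasing due date): D C A B.
D: waits 0, runs 0→9
C: waits 9, runs 9→20
A: waits 20, runs 20→27
B: waits 27, runs 27→35
Sum = 0+9+20+27 = 56.
SPT (increasing processing time): A B D C.
A: waits 0, runs 0→7
B: waits 7, runs 7→15
D: waits 15, runs 15→24
C: waits 24, runs 24→35
Sum = 0+7+15+24 = 46.
FIFO 48, EDD 56, SPT 46 → minimum 46.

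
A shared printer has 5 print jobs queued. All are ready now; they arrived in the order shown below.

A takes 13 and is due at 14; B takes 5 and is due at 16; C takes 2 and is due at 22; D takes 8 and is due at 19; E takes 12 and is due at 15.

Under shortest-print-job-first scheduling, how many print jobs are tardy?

SPT (increasing processing time): C B D E A.
C: 0→2, due 22, tardiness 0
B: 2→7, due 16, tardiness 0
D: 7→15, due 19, tardiness 0
E: 15→27, due 15, tardiness 12
A: 27→40, due 14, tardiness 26
Late print jobs: 2.

2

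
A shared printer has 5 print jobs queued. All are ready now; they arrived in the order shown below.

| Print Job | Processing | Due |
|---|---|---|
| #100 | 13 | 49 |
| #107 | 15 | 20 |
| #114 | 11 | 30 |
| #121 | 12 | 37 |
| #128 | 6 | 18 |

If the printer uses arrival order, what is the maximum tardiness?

39

FIFO (arrival order): #100 #107 #114 #121 #128.
#100: 0→13, due 49, tardiness 0
#107: 13→28, due 20, tardiness 8
#114: 28→39, due 30, tardiness 9
#121: 39→51, due 37, tardiness 14
#128: 51→57, due 18, tardiness 39
Maximum = 39.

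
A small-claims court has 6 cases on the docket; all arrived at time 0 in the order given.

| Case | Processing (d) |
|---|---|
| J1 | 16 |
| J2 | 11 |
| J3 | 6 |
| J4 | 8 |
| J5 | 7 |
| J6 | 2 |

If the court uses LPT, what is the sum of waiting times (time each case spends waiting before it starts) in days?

168

LPT (decreasing processing time): J1 J2 J4 J5 J3 J6.
J1: waits 0, runs 0→16
J2: waits 16, runs 16→27
J4: waits 27, runs 27→35
J5: waits 35, runs 35→42
J3: waits 42, runs 42→48
J6: waits 48, runs 48→50
Sum = 0+16+27+35+42+48 = 168.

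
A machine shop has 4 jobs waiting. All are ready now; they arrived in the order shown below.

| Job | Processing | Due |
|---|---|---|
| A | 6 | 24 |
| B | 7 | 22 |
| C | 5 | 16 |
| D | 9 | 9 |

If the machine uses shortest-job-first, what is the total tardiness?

18

SPT (increasing processing time): C A B D.
C: 0→5, due 16, tardiness 0
A: 5→11, due 24, tardiness 0
B: 11→18, due 22, tardiness 0
D: 18→27, due 9, tardiness 18
Sum = 0+0+0+18 = 18.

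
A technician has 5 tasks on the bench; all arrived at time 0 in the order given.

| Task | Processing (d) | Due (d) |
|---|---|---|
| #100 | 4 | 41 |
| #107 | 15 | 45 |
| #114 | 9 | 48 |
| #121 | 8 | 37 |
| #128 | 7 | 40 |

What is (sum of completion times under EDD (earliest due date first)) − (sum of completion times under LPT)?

EDD (increasing due date): #121 #128 #100 #107 #114.
#121: 0→8
#128: 8→15
#100: 15→19
#107: 19→34
#114: 34→43
Sum = 8+15+19+34+43 = 119.
LPT (decreasing processing time): #107 #114 #121 #128 #100.
#107: 0→15
#114: 15→24
#121: 24→32
#128: 32→39
#100: 39→43
Sum = 15+24+32+39+43 = 153.
Difference = 119 − 153 = -34.

-34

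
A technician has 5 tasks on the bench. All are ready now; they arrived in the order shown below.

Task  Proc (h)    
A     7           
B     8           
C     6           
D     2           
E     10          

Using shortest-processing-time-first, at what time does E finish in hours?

SPT (increasing processing time): D C A B E.
D: 0→2
C: 2→8
A: 8→15
B: 15→23
E: 23→33

33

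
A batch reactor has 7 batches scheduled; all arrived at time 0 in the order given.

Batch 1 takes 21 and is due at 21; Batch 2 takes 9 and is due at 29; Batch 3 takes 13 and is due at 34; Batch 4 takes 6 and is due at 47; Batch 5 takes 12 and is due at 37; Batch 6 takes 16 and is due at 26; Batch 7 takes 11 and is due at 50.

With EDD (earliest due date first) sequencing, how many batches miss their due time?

6

EDD (increasing due date): Batch 1 Batch 6 Batch 2 Batch 3 Batch 5 Batch 4 Batch 7.
Batch 1: 0→21, due 21, tardiness 0
Batch 6: 21→37, due 26, tardiness 11
Batch 2: 37→46, due 29, tardiness 17
Batch 3: 46→59, due 34, tardiness 25
Batch 5: 59→71, due 37, tardiness 34
Batch 4: 71→77, due 47, tardiness 30
Batch 7: 77→88, due 50, tardiness 38
Late batches: 6.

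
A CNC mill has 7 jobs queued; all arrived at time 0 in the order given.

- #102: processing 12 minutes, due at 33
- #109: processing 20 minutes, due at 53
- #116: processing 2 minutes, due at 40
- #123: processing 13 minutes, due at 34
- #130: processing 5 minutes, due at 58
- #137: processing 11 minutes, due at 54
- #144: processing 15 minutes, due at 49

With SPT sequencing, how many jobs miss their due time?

3

SPT (increasing processing time): #116 #130 #137 #102 #123 #144 #109.
#116: 0→2, due 40, tardiness 0
#130: 2→7, due 58, tardiness 0
#137: 7→18, due 54, tardiness 0
#102: 18→30, due 33, tardiness 0
#123: 30→43, due 34, tardiness 9
#144: 43→58, due 49, tardiness 9
#109: 58→78, due 53, tardiness 25
Late jobs: 3.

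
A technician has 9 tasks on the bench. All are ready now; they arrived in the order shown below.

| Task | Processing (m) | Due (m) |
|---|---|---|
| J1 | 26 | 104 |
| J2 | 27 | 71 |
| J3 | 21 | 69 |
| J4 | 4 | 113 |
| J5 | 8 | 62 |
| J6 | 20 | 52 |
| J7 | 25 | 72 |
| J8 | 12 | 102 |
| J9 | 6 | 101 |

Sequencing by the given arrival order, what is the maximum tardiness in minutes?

59

FIFO (arrival order): J1 J2 J3 J4 J5 J6 J7 J8 J9.
J1: 0→26, due 104, tardiness 0
J2: 26→53, due 71, tardiness 0
J3: 53→74, due 69, tardiness 5
J4: 74→78, due 113, tardiness 0
J5: 78→86, due 62, tardiness 24
J6: 86→106, due 52, tardiness 54
J7: 106→131, due 72, tardiness 59
J8: 131→143, due 102, tardiness 41
J9: 143→149, due 101, tardiness 48
Maximum = 59.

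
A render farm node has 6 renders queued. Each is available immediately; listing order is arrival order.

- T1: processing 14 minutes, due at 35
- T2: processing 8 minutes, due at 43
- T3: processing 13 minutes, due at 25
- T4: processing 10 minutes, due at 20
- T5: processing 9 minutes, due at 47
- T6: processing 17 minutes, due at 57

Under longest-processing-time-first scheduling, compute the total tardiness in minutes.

LPT (decreasing processing time): T6 T1 T3 T4 T5 T2.
T6: 0→17, due 57, tardiness 0
T1: 17→31, due 35, tardiness 0
T3: 31→44, due 25, tardiness 19
T4: 44→54, due 20, tardiness 34
T5: 54→63, due 47, tardiness 16
T2: 63→71, due 43, tardiness 28
Sum = 0+0+19+34+16+28 = 97.

97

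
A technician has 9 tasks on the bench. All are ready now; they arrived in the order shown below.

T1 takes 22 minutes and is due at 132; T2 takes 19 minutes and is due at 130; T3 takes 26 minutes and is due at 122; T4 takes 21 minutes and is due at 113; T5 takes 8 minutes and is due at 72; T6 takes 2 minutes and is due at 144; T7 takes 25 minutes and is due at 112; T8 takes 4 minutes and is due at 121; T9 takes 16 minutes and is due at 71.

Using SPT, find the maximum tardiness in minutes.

21

SPT (increasing processing time): T6 T8 T5 T9 T2 T4 T1 T7 T3.
T6: 0→2, due 144, tardiness 0
T8: 2→6, due 121, tardiness 0
T5: 6→14, due 72, tardiness 0
T9: 14→30, due 71, tardiness 0
T2: 30→49, due 130, tardiness 0
T4: 49→70, due 113, tardiness 0
T1: 70→92, due 132, tardiness 0
T7: 92→117, due 112, tardiness 5
T3: 117→143, due 122, tardiness 21
Maximum = 21.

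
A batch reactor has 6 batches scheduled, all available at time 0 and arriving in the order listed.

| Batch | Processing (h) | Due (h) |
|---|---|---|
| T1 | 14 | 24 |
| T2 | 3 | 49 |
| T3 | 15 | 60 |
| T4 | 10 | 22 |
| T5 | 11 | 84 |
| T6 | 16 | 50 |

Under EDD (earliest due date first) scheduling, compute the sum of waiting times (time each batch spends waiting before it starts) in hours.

EDD (increasing due date): T4 T1 T2 T6 T3 T5.
T4: waits 0, runs 0→10
T1: waits 10, runs 10→24
T2: waits 24, runs 24→27
T6: waits 27, runs 27→43
T3: waits 43, runs 43→58
T5: waits 58, runs 58→69
Sum = 0+10+24+27+43+58 = 162.

162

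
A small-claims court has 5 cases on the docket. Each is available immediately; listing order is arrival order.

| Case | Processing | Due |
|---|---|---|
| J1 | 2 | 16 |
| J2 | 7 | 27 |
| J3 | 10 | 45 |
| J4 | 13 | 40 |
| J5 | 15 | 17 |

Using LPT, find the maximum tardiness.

LPT (decreasing processing time): J5 J4 J3 J2 J1.
J5: 0→15, due 17, tardiness 0
J4: 15→28, due 40, tardiness 0
J3: 28→38, due 45, tardiness 0
J2: 38→45, due 27, tardiness 18
J1: 45→47, due 16, tardiness 31
Maximum = 31.

31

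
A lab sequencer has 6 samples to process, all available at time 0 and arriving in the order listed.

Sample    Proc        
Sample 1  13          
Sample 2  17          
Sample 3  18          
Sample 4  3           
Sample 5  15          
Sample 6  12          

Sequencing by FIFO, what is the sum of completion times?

FIFO (arrival order): Sample 1 Sample 2 Sample 3 Sample 4 Sample 5 Sample 6.
Sample 1: 0→13
Sample 2: 13→30
Sample 3: 30→48
Sample 4: 48→51
Sample 5: 51→66
Sample 6: 66→78
Sum = 13+30+48+51+66+78 = 286.

286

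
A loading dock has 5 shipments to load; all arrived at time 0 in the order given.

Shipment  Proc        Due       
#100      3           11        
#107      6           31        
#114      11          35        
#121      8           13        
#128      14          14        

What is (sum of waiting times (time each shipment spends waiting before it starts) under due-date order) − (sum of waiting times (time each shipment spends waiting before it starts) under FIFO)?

10

EDD (increasing due date): #100 #121 #128 #107 #114.
#100: waits 0, runs 0→3
#121: waits 3, runs 3→11
#128: waits 11, runs 11→25
#107: waits 25, runs 25→31
#114: waits 31, runs 31→42
Sum = 0+3+11+25+31 = 70.
FIFO (arrival order): #100 #107 #114 #121 #128.
#100: waits 0, runs 0→3
#107: waits 3, runs 3→9
#114: waits 9, runs 9→20
#121: waits 20, runs 20→28
#128: waits 28, runs 28→42
Sum = 0+3+9+20+28 = 60.
Difference = 70 − 60 = 10.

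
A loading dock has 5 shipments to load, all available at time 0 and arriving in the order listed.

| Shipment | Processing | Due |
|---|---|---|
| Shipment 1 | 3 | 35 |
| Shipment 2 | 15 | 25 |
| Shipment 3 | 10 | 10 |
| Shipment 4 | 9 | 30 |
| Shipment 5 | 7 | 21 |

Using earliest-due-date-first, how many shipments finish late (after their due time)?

EDD (increasing due date): Shipment 3 Shipment 5 Shipment 2 Shipment 4 Shipment 1.
Shipment 3: 0→10, due 10, tardiness 0
Shipment 5: 10→17, due 21, tardiness 0
Shipment 2: 17→32, due 25, tardiness 7
Shipment 4: 32→41, due 30, tardiness 11
Shipment 1: 41→44, due 35, tardiness 9
Late shipments: 3.

3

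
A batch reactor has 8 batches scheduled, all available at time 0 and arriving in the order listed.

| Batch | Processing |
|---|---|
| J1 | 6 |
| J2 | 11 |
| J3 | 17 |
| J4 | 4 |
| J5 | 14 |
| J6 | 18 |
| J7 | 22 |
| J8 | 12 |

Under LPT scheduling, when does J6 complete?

40

LPT (decreasing processing time): J7 J6 J3 J5 J8 J2 J1 J4.
J7: 0→22
J6: 22→40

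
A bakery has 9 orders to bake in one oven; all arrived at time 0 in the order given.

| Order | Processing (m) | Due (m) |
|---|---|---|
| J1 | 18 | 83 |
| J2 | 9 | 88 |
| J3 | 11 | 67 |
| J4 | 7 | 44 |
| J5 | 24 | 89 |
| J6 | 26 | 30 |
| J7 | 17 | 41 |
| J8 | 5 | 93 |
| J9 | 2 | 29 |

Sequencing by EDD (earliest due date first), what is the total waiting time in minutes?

EDD (increasing due date): J9 J6 J7 J4 J3 J1 J2 J5 J8.
J9: waits 0, runs 0→2
J6: waits 2, runs 2→28
J7: waits 28, runs 28→45
J4: waits 45, runs 45→52
J3: waits 52, runs 52→63
J1: waits 63, runs 63→81
J2: waits 81, runs 81→90
J5: waits 90, runs 90→114
J8: waits 114, runs 114→119
Sum = 0+2+28+45+52+63+81+90+114 = 475.

475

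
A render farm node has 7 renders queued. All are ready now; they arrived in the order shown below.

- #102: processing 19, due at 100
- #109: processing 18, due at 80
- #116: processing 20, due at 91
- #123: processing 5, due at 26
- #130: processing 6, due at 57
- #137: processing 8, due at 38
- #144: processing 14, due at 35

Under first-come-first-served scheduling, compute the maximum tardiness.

55

FIFO (arrival order): #102 #109 #116 #123 #130 #137 #144.
#102: 0→19, due 100, tardiness 0
#109: 19→37, due 80, tardiness 0
#116: 37→57, due 91, tardiness 0
#123: 57→62, due 26, tardiness 36
#130: 62→68, due 57, tardiness 11
#137: 68→76, due 38, tardiness 38
#144: 76→90, due 35, tardiness 55
Maximum = 55.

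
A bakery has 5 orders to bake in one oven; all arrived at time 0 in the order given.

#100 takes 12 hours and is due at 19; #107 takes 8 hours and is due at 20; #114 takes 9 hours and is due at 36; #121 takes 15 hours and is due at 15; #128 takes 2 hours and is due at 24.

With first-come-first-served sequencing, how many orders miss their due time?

2

FIFO (arrival order): #100 #107 #114 #121 #128.
#100: 0→12, due 19, tardiness 0
#107: 12→20, due 20, tardiness 0
#114: 20→29, due 36, tardiness 0
#121: 29→44, due 15, tardiness 29
#128: 44→46, due 24, tardiness 22
Late orders: 2.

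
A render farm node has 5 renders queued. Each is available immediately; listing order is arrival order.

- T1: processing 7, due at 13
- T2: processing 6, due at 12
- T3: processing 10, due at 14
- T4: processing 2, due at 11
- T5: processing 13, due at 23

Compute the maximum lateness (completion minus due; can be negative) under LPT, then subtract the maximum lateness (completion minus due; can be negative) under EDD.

LPT (decreasing processing time): T5 T3 T1 T2 T4.
T5: 0→13, due 23, lateness -10
T3: 13→23, due 14, lateness 9
T1: 23→30, due 13, lateness 17
T2: 30→36, due 12, lateness 24
T4: 36→38, due 11, lateness 27
Maximum = 27.
EDD (increasing due date): T4 T2 T1 T3 T5.
T4: 0→2, due 11, lateness -9
T2: 2→8, due 12, lateness -4
T1: 8→15, due 13, lateness 2
T3: 15→25, due 14, lateness 11
T5: 25→38, due 23, lateness 15
Maximum = 15.
Difference = 27 − 15 = 12.

12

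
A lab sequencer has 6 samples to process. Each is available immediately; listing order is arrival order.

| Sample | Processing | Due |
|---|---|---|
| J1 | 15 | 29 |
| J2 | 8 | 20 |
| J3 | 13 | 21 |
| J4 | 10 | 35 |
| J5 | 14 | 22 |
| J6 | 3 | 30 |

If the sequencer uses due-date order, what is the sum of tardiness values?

85

EDD (increasing due date): J2 J3 J5 J1 J6 J4.
J2: 0→8, due 20, tardiness 0
J3: 8→21, due 21, tardiness 0
J5: 21→35, due 22, tardiness 13
J1: 35→50, due 29, tardiness 21
J6: 50→53, due 30, tardiness 23
J4: 53→63, due 35, tardiness 28
Sum = 0+0+13+21+23+28 = 85.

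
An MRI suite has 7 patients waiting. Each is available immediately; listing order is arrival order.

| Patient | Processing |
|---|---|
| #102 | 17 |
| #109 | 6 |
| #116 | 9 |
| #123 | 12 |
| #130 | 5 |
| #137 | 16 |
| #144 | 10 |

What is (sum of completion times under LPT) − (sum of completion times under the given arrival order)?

LPT (decreasing processing time): #102 #137 #123 #144 #116 #109 #130.
#102: 0→17
#137: 17→33
#123: 33→45
#144: 45→55
#116: 55→64
#109: 64→70
#130: 70→75
Sum = 17+33+45+55+64+70+75 = 359.
FIFO (arrival order): #102 #109 #116 #123 #130 #137 #144.
#102: 0→17
#109: 17→23
#116: 23→32
#123: 32→44
#130: 44→49
#137: 49→65
#144: 65→75
Sum = 17+23+32+44+49+65+75 = 305.
Difference = 359 − 305 = 54.

54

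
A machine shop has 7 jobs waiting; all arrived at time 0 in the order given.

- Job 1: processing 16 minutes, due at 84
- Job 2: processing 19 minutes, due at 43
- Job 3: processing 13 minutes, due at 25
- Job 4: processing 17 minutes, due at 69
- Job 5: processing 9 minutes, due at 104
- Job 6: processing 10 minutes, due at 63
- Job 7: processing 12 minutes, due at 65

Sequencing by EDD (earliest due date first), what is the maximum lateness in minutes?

EDD (increasing due date): Job 3 Job 2 Job 6 Job 7 Job 4 Job 1 Job 5.
Job 3: 0→13, due 25, lateness -12
Job 2: 13→32, due 43, lateness -11
Job 6: 32→42, due 63, lateness -21
Job 7: 42→54, due 65, lateness -11
Job 4: 54→71, due 69, lateness 2
Job 1: 71→87, due 84, lateness 3
Job 5: 87→96, due 104, lateness -8
Maximum = 3.

3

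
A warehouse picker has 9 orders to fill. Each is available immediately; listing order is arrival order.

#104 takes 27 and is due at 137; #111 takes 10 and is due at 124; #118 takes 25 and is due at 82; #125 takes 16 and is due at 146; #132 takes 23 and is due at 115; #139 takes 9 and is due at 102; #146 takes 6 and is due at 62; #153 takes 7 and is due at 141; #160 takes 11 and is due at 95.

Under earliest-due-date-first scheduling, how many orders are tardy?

EDD (increasing due date): #146 #118 #160 #139 #132 #111 #104 #153 #125.
#146: 0→6, due 62, tardiness 0
#118: 6→31, due 82, tardiness 0
#160: 31→42, due 95, tardiness 0
#139: 42→51, due 102, tardiness 0
#132: 51→74, due 115, tardiness 0
#111: 74→84, due 124, tardiness 0
#104: 84→111, due 137, tardiness 0
#153: 111→118, due 141, tardiness 0
#125: 118→134, due 146, tardiness 0
Late orders: 0.

0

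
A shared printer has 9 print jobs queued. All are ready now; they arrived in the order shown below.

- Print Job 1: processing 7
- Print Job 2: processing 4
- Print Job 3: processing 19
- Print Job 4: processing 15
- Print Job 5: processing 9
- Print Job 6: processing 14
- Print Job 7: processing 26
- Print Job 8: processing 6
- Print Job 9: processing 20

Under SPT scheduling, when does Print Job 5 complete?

SPT (increasing processing time): Print Job 2 Print Job 8 Print Job 1 Print Job 5 Print Job 6 Print Job 4 Print Job 3 Print Job 9 Print Job 7.
Print Job 2: 0→4
Print Job 8: 4→10
Print Job 1: 10→17
Print Job 5: 17→26

26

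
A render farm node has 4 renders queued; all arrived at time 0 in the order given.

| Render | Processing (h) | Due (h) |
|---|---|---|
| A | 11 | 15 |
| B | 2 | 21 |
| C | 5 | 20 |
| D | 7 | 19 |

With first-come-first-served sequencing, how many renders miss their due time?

1

FIFO (arrival order): A B C D.
A: 0→11, due 15, tardiness 0
B: 11→13, due 21, tardiness 0
C: 13→18, due 20, tardiness 0
D: 18→25, due 19, tardiness 6
Late renders: 1.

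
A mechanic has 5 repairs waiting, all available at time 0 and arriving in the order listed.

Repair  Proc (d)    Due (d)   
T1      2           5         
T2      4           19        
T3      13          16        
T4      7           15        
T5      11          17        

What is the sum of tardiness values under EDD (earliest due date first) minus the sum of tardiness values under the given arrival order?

EDD (increasing due date): T1 T4 T3 T5 T2.
T1: 0→2, due 5, tardiness 0
T4: 2→9, due 15, tardiness 0
T3: 9→22, due 16, tardiness 6
T5: 22→33, due 17, tardiness 16
T2: 33→37, due 19, tardiness 18
Sum = 0+0+6+16+18 = 40.
FIFO (arrival order): T1 T2 T3 T4 T5.
T1: 0→2, due 5, tardiness 0
T2: 2→6, due 19, tardiness 0
T3: 6→19, due 16, tardiness 3
T4: 19→26, due 15, tardiness 11
T5: 26→37, due 17, tardiness 20
Sum = 0+0+3+11+20 = 34.
Difference = 40 − 34 = 6.

6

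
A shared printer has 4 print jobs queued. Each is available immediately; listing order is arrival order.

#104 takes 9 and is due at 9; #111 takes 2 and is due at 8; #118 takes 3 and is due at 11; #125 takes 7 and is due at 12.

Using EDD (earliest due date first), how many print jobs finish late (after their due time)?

EDD (increasing due date): #111 #104 #118 #125.
#111: 0→2, due 8, tardiness 0
#104: 2→11, due 9, tardiness 2
#118: 11→14, due 11, tardiness 3
#125: 14→21, due 12, tardiness 9
Late print jobs: 3.

3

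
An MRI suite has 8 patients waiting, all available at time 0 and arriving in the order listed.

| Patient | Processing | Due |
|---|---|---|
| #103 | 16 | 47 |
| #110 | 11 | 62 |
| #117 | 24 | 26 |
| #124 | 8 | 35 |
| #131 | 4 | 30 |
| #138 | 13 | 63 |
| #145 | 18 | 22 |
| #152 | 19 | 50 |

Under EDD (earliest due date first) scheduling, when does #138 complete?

EDD (increasing due date): #145 #117 #131 #124 #103 #152 #110 #138.
#145: 0→18
#117: 18→42
#131: 42→46
#124: 46→54
#103: 54→70
#152: 70→89
#110: 89→100
#138: 100→113

113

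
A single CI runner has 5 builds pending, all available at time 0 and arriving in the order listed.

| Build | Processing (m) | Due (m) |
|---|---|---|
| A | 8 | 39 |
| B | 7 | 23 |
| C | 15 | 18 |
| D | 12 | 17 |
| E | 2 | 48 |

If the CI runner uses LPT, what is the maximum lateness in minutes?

19

LPT (decreasing processing time): C D A B E.
C: 0→15, due 18, lateness -3
D: 15→27, due 17, lateness 10
A: 27→35, due 39, lateness -4
B: 35→42, due 23, lateness 19
E: 42→44, due 48, lateness -4
Maximum = 19.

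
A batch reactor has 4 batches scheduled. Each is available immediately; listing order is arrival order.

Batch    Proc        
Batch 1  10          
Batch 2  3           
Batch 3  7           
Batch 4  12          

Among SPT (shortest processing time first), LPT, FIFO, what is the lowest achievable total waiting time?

SPT (increasing processing time): Batch 2 Batch 3 Batch 1 Batch 4.
Batch 2: waits 0, runs 0→3
Batch 3: waits 3, runs 3→10
Batch 1: waits 10, runs 10→20
Batch 4: waits 20, runs 20→32
Sum = 0+3+10+20 = 33.
LPT (decreasing processing time): Batch 4 Batch 1 Batch 3 Batch 2.
Batch 4: waits 0, runs 0→12
Batch 1: waits 12, runs 12→22
Batch 3: waits 22, runs 22→29
Batch 2: waits 29, runs 29→32
Sum = 0+12+22+29 = 63.
FIFO (arrival order): Batch 1 Batch 2 Batch 3 Batch 4.
Batch 1: waits 0, runs 0→10
Batch 2: waits 10, runs 10→13
Batch 3: waits 13, runs 13→20
Batch 4: waits 20, runs 20→32
Sum = 0+10+13+20 = 43.
SPT 33, LPT 63, FIFO 43 → minimum 33.

33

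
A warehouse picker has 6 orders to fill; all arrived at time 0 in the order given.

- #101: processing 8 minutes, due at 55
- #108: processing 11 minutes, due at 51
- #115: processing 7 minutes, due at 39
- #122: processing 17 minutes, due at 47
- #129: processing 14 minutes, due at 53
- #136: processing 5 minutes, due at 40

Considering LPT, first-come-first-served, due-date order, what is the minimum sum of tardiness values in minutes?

8

LPT (decreasing processing time): #122 #129 #108 #101 #115 #136.
#122: 0→17, due 47, tardiness 0
#129: 17→31, due 53, tardiness 0
#108: 31→42, due 51, tardiness 0
#101: 42→50, due 55, tardiness 0
#115: 50→57, due 39, tardiness 18
#136: 57→62, due 40, tardiness 22
Sum = 0+0+0+0+18+22 = 40.
FIFO (arrival order): #101 #108 #115 #122 #129 #136.
#101: 0→8, due 55, tardiness 0
#108: 8→19, due 51, tardiness 0
#115: 19→26, due 39, tardiness 0
#122: 26→43, due 47, tardiness 0
#129: 43→57, due 53, tardiness 4
#136: 57→62, due 40, tardiness 22
Sum = 0+0+0+0+4+22 = 26.
EDD (increasing due date): #115 #136 #122 #108 #129 #101.
#115: 0→7, due 39, tardiness 0
#136: 7→12, due 40, tardiness 0
#122: 12→29, due 47, tardiness 0
#108: 29→40, due 51, tardiness 0
#129: 40→54, due 53, tardiness 1
#101: 54→62, due 55, tardiness 7
Sum = 0+0+0+0+1+7 = 8.
LPT 40, FIFO 26, EDD 8 → minimum 8.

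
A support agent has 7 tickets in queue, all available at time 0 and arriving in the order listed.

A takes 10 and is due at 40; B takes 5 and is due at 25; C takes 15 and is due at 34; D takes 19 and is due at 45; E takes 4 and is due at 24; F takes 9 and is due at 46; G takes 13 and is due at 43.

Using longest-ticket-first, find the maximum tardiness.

51

LPT (decreasing processing time): D C G A F B E.
D: 0→19, due 45, tardiness 0
C: 19→34, due 34, tardiness 0
G: 34→47, due 43, tardiness 4
A: 47→57, due 40, tardiness 17
F: 57→66, due 46, tardiness 20
B: 66→71, due 25, tardiness 46
E: 71→75, due 24, tardiness 51
Maximum = 51.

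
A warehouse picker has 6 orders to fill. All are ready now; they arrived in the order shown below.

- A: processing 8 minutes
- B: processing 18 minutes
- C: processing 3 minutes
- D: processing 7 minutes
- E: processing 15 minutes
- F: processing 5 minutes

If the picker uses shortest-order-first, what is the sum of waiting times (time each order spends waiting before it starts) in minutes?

87

SPT (increasing processing time): C F D A E B.
C: waits 0, runs 0→3
F: waits 3, runs 3→8
D: waits 8, runs 8→15
A: waits 15, runs 15→23
E: waits 23, runs 23→38
B: waits 38, runs 38→56
Sum = 0+3+8+15+23+38 = 87.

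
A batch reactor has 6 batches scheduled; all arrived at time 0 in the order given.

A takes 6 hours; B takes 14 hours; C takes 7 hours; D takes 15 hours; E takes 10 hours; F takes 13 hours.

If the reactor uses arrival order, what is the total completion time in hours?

212

FIFO (arrival order): A B C D E F.
A: 0→6
B: 6→20
C: 20→27
D: 27→42
E: 42→52
F: 52→65
Sum = 6+20+27+42+52+65 = 212.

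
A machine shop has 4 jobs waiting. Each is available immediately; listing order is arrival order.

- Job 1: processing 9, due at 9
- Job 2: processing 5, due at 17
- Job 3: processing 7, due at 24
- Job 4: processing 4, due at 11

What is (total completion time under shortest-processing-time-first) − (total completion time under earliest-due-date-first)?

SPT (increasing processing time): Job 4 Job 2 Job 3 Job 1.
Job 4: 0→4
Job 2: 4→9
Job 3: 9→16
Job 1: 16→25
Sum = 4+9+16+25 = 54.
EDD (increasing due date): Job 1 Job 4 Job 2 Job 3.
Job 1: 0→9
Job 4: 9→13
Job 2: 13→18
Job 3: 18→25
Sum = 9+13+18+25 = 65.
Difference = 54 − 65 = -11.

-11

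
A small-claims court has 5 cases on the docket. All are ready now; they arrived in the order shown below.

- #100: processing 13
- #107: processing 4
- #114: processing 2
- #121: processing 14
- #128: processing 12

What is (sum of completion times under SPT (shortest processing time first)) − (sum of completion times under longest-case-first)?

-66

SPT (increasing processing time): #114 #107 #128 #100 #121.
#114: 0→2
#107: 2→6
#128: 6→18
#100: 18→31
#121: 31→45
Sum = 2+6+18+31+45 = 102.
LPT (decreasing processing time): #121 #100 #128 #107 #114.
#121: 0→14
#100: 14→27
#128: 27→39
#107: 39→43
#114: 43→45
Sum = 14+27+39+43+45 = 168.
Difference = 102 − 168 = -66.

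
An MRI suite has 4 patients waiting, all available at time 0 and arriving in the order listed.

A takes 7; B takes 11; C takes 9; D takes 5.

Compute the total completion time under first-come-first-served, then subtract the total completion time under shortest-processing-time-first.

FIFO (arrival order): A B C D.
A: 0→7
B: 7→18
C: 18→27
D: 27→32
Sum = 7+18+27+32 = 84.
SPT (increasing processing time): D A C B.
D: 0→5
A: 5→12
C: 12→21
B: 21→32
Sum = 5+12+21+32 = 70.
Difference = 84 − 70 = 14.

14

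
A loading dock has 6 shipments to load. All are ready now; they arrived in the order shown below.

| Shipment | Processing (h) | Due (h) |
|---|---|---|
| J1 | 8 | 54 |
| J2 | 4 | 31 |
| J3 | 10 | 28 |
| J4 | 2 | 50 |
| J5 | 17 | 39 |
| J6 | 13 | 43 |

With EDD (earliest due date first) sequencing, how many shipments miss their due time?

1

EDD (increasing due date): J3 J2 J5 J6 J4 J1.
J3: 0→10, due 28, tardiness 0
J2: 10→14, due 31, tardiness 0
J5: 14→31, due 39, tardiness 0
J6: 31→44, due 43, tardiness 1
J4: 44→46, due 50, tardiness 0
J1: 46→54, due 54, tardiness 0
Late shipments: 1.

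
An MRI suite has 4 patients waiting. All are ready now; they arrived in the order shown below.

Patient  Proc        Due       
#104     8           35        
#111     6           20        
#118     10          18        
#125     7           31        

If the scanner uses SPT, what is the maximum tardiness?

SPT (increasing processing time): #111 #125 #104 #118.
#111: 0→6, due 20, tardiness 0
#125: 6→13, due 31, tardiness 0
#104: 13→21, due 35, tardiness 0
#118: 21→31, due 18, tardiness 13
Maximum = 13.

13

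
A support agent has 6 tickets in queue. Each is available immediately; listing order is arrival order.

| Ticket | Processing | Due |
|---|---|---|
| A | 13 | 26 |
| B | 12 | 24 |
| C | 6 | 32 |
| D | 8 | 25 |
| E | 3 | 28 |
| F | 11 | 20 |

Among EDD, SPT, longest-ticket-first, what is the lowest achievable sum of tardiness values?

51

EDD (increasing due date): F B D A E C.
F: 0→11, due 20, tardiness 0
B: 11→23, due 24, tardiness 0
D: 23→31, due 25, tardiness 6
A: 31→44, due 26, tardiness 18
E: 44→47, due 28, tardiness 19
C: 47→53, due 32, tardiness 21
Sum = 0+0+6+18+19+21 = 64.
SPT (increasing processing time): E C D F B A.
E: 0→3, due 28, tardiness 0
C: 3→9, due 32, tardiness 0
D: 9→17, due 25, tardiness 0
F: 17→28, due 20, tardiness 8
B: 28→40, due 24, tardiness 16
A: 40→53, due 26, tardiness 27
Sum = 0+0+0+8+16+27 = 51.
LPT (decreasing processing time): A B F D C E.
A: 0→13, due 26, tardiness 0
B: 13→25, due 24, tardiness 1
F: 25→36, due 20, tardiness 16
D: 36→44, due 25, tardiness 19
C: 44→50, due 32, tardiness 18
E: 50→53, due 28, tardiness 25
Sum = 0+1+16+19+18+25 = 79.
EDD 64, SPT 51, LPT 79 → minimum 51.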